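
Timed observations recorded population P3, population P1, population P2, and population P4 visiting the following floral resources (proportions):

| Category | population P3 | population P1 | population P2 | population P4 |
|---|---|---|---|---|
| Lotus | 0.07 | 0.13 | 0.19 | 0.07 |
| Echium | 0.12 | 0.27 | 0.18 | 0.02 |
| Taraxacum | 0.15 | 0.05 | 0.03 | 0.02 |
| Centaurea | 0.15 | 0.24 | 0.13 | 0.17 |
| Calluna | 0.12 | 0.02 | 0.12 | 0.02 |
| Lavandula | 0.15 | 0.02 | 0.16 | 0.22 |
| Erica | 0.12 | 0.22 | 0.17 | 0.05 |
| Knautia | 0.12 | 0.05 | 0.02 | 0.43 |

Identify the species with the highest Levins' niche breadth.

population P3

Σp_P3ᵢ² = 0.07² + 0.12² + 0.15² + 0.15² + 0.12² + 0.15² + 0.12² + 0.12² = 0.0049 + 0.0144 + 0.0225 + 0.0225 + 0.0144 + 0.0225 + 0.0144 + 0.0144 = 0.1300
B_P3 = 1 / 0.1300 = 7.6923
Σp_P1ᵢ² = 0.13² + 0.27² + 0.05² + 0.24² + 0.02² + 0.02² + 0.22² + 0.05² = 0.0169 + 0.0729 + 0.0025 + 0.0576 + 0.0004 + 0.0004 + 0.0484 + 0.0025 = 0.2016
B_P1 = 1 / 0.2016 = 4.9603
Σp_P2ᵢ² = 0.19² + 0.18² + 0.03² + 0.13² + 0.12² + 0.16² + 0.17² + 0.02² = 0.0361 + 0.0324 + 0.0009 + 0.0169 + 0.0144 + 0.0256 + 0.0289 + 0.0004 = 0.1556
B_P2 = 1 / 0.1556 = 6.4267
Σp_P4ᵢ² = 0.07² + 0.02² + 0.02² + 0.17² + 0.02² + 0.22² + 0.05² + 0.43² = 0.0049 + 0.0004 + 0.0004 + 0.0289 + 0.0004 + 0.0484 + 0.0025 + 0.1849 = 0.2708
B_P4 = 1 / 0.2708 = 3.6928
Highest B → broadest niche (most generalist): population P3 (B = 7.69).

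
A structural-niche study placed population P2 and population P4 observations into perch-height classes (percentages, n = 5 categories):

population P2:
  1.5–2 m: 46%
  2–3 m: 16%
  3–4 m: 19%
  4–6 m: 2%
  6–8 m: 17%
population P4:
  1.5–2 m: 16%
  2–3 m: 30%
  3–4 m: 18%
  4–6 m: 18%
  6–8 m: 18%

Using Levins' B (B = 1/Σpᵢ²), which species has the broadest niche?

population P4

Convert percentages to proportions (divide by 100).
Σp_P2ᵢ² = 0.46² + 0.16² + 0.19² + 0.02² + 0.17² = 0.2116 + 0.0256 + 0.0361 + 0.0004 + 0.0289 = 0.3026
B_P2 = 1 / 0.3026 = 3.3047
Σp_P4ᵢ² = 0.16² + 0.30² + 0.18² + 0.18² + 0.18² = 0.0256 + 0.0900 + 0.0324 + 0.0324 + 0.0324 = 0.2128
B_P4 = 1 / 0.2128 = 4.6992
Highest B → broadest niche (most generalist): population P4 (B = 4.70).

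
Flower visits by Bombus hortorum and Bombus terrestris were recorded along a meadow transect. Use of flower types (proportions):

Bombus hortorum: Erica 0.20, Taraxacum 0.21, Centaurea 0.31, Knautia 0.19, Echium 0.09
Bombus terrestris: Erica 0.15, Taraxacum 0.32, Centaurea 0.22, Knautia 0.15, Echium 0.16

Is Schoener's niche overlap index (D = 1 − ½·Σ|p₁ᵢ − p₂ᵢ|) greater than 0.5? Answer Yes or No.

Yes

Σ|p₁ᵢ − p₂ᵢ| = 0.05 + 0.11 + 0.09 + 0.04 + 0.07 = 0.36
D = 1 − ½ × 0.36 = 1 − 0.180 = 0.8200
D = 0.8200 > 0.5 → Yes.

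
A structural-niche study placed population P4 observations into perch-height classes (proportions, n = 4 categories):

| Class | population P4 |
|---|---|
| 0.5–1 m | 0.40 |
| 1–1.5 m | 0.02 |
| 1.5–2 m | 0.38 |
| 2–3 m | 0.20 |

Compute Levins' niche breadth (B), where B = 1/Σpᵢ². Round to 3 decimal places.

Σpᵢ² = 0.40² + 0.02² + 0.38² + 0.20² = 0.1600 + 0.0004 + 0.1444 + 0.0400 = 0.3448
B = 1 / 0.3448 = 2.90023

2.900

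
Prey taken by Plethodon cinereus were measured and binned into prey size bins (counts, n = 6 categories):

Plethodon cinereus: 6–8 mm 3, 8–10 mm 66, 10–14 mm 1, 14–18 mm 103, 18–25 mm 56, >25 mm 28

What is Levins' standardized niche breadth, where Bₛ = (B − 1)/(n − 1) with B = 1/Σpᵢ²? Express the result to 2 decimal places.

Proportions for Plethodon cinereus (n=257): 3/257=0.0117, 66/257=0.2568, 1/257=0.0039, 103/257=0.4008, 56/257=0.2179, 28/257=0.1089
Σpᵢ² = 0.0117² + 0.2568² + 0.0039² + 0.4008² + 0.2179² + 0.1089² = 0.000137 + 0.065946 + 0.000015 + 0.160641 + 0.047480 + 0.011859 = 0.286078
B = 1 / 0.286078 = 3.4956
Bₛ = (B − 1)/(n − 1) = (3.4956 − 1)/(6 − 1) = 2.4956/5 = 0.4991

0.50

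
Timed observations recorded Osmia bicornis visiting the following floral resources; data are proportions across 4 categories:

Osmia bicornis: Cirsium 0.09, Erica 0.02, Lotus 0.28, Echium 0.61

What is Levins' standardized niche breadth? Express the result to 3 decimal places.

0.393

Σpᵢ² = 0.09² + 0.02² + 0.28² + 0.61² = 0.0081 + 0.0004 + 0.0784 + 0.3721 = 0.4590
B = 1 / 0.4590 = 2.17865
Bₛ = (B − 1)/(n − 1) = (2.17865 − 1)/(4 − 1) = 1.17865/3 = 0.39288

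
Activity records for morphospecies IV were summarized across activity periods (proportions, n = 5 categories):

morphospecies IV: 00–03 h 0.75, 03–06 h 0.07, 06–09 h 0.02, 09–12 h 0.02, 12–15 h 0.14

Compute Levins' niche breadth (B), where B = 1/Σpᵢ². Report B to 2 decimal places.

1.70

Σpᵢ² = 0.75² + 0.07² + 0.02² + 0.02² + 0.14² = 0.5625 + 0.0049 + 0.0004 + 0.0004 + 0.0196 = 0.5878
B = 1 / 0.5878 = 1.7013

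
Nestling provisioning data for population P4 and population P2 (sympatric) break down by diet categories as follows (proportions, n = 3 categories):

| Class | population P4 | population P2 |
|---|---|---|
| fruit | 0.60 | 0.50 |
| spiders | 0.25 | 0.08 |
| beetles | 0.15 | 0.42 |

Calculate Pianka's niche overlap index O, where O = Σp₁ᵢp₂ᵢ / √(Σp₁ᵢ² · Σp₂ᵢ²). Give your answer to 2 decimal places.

Σ p₁ᵢp₂ᵢ = 0.3000 + 0.0200 + 0.0630 = 0.3830
Σp_1ᵢ² = 0.60² + 0.25² + 0.15² = 0.3600 + 0.0625 + 0.0225 = 0.4450
Σp_2ᵢ² = 0.50² + 0.08² + 0.42² = 0.2500 + 0.0064 + 0.1764 = 0.4328
O = 0.3830 / √(0.4450 × 0.4328) = 0.3830 / 0.43886 = 0.8727

0.87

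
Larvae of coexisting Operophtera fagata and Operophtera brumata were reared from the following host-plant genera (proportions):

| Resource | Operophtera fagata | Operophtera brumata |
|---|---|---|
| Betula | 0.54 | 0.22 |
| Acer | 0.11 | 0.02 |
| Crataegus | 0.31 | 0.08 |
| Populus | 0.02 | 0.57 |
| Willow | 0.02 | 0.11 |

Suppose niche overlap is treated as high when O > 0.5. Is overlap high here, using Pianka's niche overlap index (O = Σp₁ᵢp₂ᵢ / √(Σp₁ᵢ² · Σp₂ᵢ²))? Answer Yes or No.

No

Σ p₁ᵢp₂ᵢ = 0.1188 + 0.0022 + 0.0248 + 0.0114 + 0.0022 = 0.1594
Σp_1ᵢ² = 0.54² + 0.11² + 0.31² + 0.02² + 0.02² = 0.2916 + 0.0121 + 0.0961 + 0.0004 + 0.0004 = 0.4006
Σp_2ᵢ² = 0.22² + 0.02² + 0.08² + 0.57² + 0.11² = 0.0484 + 0.0004 + 0.0064 + 0.3249 + 0.0121 = 0.3922
O = 0.1594 / √(0.4006 × 0.3922) = 0.1594 / 0.39638 = 0.4021
O = 0.4021 < 0.5 → No.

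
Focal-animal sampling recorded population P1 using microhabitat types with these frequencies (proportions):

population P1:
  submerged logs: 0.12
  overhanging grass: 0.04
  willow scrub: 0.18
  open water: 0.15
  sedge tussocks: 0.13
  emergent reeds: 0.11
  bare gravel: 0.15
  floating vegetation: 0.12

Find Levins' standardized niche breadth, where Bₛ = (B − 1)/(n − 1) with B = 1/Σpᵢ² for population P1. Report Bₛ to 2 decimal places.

Σpᵢ² = 0.12² + 0.04² + 0.18² + 0.15² + 0.13² + 0.11² + 0.15² + 0.12² = 0.0144 + 0.0016 + 0.0324 + 0.0225 + 0.0169 + 0.0121 + 0.0225 + 0.0144 = 0.1368
B = 1 / 0.1368 = 7.3099
Bₛ = (B − 1)/(n − 1) = (7.3099 − 1)/(8 − 1) = 6.3099/7 = 0.9014

0.90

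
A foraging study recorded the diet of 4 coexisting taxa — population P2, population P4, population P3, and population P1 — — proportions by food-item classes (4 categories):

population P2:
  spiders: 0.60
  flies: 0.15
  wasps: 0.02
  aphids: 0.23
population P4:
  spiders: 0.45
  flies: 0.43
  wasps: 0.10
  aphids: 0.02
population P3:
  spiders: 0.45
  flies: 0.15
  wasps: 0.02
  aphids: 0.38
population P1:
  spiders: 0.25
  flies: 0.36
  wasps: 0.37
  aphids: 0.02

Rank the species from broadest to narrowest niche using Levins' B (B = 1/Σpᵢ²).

Σp_P2ᵢ² = 0.60² + 0.15² + 0.02² + 0.23² = 0.3600 + 0.0225 + 0.0004 + 0.0529 = 0.4358
B_P2 = 1 / 0.4358 = 2.2946
Σp_P4ᵢ² = 0.45² + 0.43² + 0.10² + 0.02² = 0.2025 + 0.1849 + 0.0100 + 0.0004 = 0.3978
B_P4 = 1 / 0.3978 = 2.5138
Σp_P3ᵢ² = 0.45² + 0.15² + 0.02² + 0.38² = 0.2025 + 0.0225 + 0.0004 + 0.1444 = 0.3698
B_P3 = 1 / 0.3698 = 2.7042
Σp_P1ᵢ² = 0.25² + 0.36² + 0.37² + 0.02² = 0.0625 + 0.1296 + 0.1369 + 0.0004 = 0.3294
B_P1 = 1 / 0.3294 = 3.0358
Ranking by B (broadest → narrowest): population P1 (3.04) > population P3 (2.70) > population P4 (2.51) > population P2 (2.29)

population P1 > population P3 > population P4 > population P2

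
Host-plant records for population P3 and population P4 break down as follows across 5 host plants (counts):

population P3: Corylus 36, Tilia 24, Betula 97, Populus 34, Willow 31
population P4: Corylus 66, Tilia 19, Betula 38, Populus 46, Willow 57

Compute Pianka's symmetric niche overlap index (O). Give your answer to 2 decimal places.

Proportions for population P3 (n=222): 36/222=0.1622, 24/222=0.1081, 97/222=0.4369, 34/222=0.1532, 31/222=0.1396
Proportions for population P4 (n=226): 66/226=0.2920, 19/226=0.0841, 38/226=0.1681, 46/226=0.2035, 57/226=0.2522
Σ p₁ᵢp₂ᵢ = 0.047362 + 0.009091 + 0.073443 + 0.031176 + 0.035207 = 0.196279
Σp_1ᵢ² = 0.1622² + 0.1081² + 0.4369² + 0.1532² + 0.1396² = 0.026309 + 0.011686 + 0.190882 + 0.023470 + 0.019488 = 0.271835
Σp_2ᵢ² = 0.2920² + 0.0841² + 0.1681² + 0.2035² + 0.2522² = 0.085264 + 0.007073 + 0.028258 + 0.041412 + 0.063605 = 0.225612
O = 0.196279 / √(0.271835 × 0.225612) = 0.196279 / 0.2476474 = 0.7926

0.79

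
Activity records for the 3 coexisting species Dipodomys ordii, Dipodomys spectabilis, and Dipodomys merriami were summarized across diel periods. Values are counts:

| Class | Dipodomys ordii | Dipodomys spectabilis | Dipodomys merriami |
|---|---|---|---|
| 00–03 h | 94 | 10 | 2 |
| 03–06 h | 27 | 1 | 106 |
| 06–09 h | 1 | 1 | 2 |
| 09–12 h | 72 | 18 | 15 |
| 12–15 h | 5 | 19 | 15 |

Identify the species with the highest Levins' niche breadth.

Dipodomys spectabilis

Proportions for Dipodomys ordii (n=199): 94/199=0.4724, 27/199=0.1357, 1/199=0.0050, 72/199=0.3618, 5/199=0.0251
Proportions for Dipodomys spectabilis (n=49): 10/49=0.2041, 1/49=0.0204, 1/49=0.0204, 18/49=0.3673, 19/49=0.3878
Proportions for Dipodomys merriami (n=140): 2/140=0.0143, 106/140=0.7571, 2/140=0.0143, 15/140=0.1071, 15/140=0.1071
Σp_ordiᵢ² = 0.4724² + 0.1357² + 0.0050² + 0.3618² + 0.0251² = 0.223162 + 0.018414 + 0.000025 + 0.130899 + 0.000630 = 0.373130
B_ordi = 1 / 0.373130 = 2.6800
Σp_specᵢ² = 0.2041² + 0.0204² + 0.0204² + 0.3673² + 0.3878² = 0.041657 + 0.000416 + 0.000416 + 0.134909 + 0.150389 = 0.327787
B_spec = 1 / 0.327787 = 3.0508
Σp_merrᵢ² = 0.0143² + 0.7571² + 0.0143² + 0.1071² + 0.1071² = 0.000204 + 0.573200 + 0.000204 + 0.011470 + 0.011470 = 0.596548
B_merr = 1 / 0.596548 = 1.6763
Highest B → broadest niche (most generalist): Dipodomys spectabilis (B = 3.05).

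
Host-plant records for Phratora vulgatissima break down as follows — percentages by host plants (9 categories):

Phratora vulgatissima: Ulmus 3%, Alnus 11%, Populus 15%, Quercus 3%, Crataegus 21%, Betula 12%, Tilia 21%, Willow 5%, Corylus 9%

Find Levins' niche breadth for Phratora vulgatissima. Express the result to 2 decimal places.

6.68

Convert percentages to proportions (divide by 100).
Σpᵢ² = 0.03² + 0.11² + 0.15² + 0.03² + 0.21² + 0.12² + 0.21² + 0.05² + 0.09² = 0.0009 + 0.0121 + 0.0225 + 0.0009 + 0.0441 + 0.0144 + 0.0441 + 0.0025 + 0.0081 = 0.1496
B = 1 / 0.1496 = 6.6845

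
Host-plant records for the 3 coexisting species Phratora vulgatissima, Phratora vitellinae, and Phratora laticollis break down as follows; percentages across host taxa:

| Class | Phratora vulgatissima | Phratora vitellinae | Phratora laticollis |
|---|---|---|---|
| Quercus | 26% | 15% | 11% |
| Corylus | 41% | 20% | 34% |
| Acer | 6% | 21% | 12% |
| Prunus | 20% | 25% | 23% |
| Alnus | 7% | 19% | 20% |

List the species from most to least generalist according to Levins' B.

Phratora vitellinae > Phratora laticollis > Phratora vulgatissima

Convert percentages to proportions (divide by 100).
Σp_vulgᵢ² = 0.26² + 0.41² + 0.06² + 0.20² + 0.07² = 0.0676 + 0.1681 + 0.0036 + 0.0400 + 0.0049 = 0.2842
B_vulg = 1 / 0.2842 = 3.5186
Σp_viteᵢ² = 0.15² + 0.20² + 0.21² + 0.25² + 0.19² = 0.0225 + 0.0400 + 0.0441 + 0.0625 + 0.0361 = 0.2052
B_vite = 1 / 0.2052 = 4.8733
Σp_latiᵢ² = 0.11² + 0.34² + 0.12² + 0.23² + 0.20² = 0.0121 + 0.1156 + 0.0144 + 0.0529 + 0.0400 = 0.2350
B_lati = 1 / 0.2350 = 4.2553
Ranking by B (broadest → narrowest): Phratora vitellinae (4.87) > Phratora laticollis (4.26) > Phratora vulgatissima (3.52)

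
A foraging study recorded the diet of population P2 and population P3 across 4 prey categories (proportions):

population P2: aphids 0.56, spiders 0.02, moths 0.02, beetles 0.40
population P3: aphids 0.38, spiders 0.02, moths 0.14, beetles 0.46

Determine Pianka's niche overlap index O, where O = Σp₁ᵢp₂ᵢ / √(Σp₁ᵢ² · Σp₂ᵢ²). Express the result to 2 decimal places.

Σ p₁ᵢp₂ᵢ = 0.2128 + 0.0004 + 0.0028 + 0.1840 = 0.4000
Σp_1ᵢ² = 0.56² + 0.02² + 0.02² + 0.40² = 0.3136 + 0.0004 + 0.0004 + 0.1600 = 0.4744
Σp_2ᵢ² = 0.38² + 0.02² + 0.14² + 0.46² = 0.1444 + 0.0004 + 0.0196 + 0.2116 = 0.3760
O = 0.4000 / √(0.4744 × 0.3760) = 0.4000 / 0.42234 = 0.9471

0.95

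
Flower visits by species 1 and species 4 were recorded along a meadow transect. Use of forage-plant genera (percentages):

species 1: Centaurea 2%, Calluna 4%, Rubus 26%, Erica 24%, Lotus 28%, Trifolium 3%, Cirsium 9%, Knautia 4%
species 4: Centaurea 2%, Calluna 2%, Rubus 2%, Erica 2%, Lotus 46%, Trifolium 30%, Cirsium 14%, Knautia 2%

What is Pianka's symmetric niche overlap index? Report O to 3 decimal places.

0.614

Convert percentages to proportions (divide by 100).
Σ p₁ᵢp₂ᵢ = 0.0004 + 0.0008 + 0.0052 + 0.0048 + 0.1288 + 0.0090 + 0.0126 + 0.0008 = 0.1624
Σp_1ᵢ² = 0.02² + 0.04² + 0.26² + 0.24² + 0.28² + 0.03² + 0.09² + 0.04² = 0.0004 + 0.0016 + 0.0676 + 0.0576 + 0.0784 + 0.0009 + 0.0081 + 0.0016 = 0.2162
Σp_2ᵢ² = 0.02² + 0.02² + 0.02² + 0.02² + 0.46² + 0.30² + 0.14² + 0.02² = 0.0004 + 0.0004 + 0.0004 + 0.0004 + 0.2116 + 0.0900 + 0.0196 + 0.0004 = 0.3232
O = 0.1624 / √(0.2162 × 0.3232) = 0.1624 / 0.264340 = 0.61436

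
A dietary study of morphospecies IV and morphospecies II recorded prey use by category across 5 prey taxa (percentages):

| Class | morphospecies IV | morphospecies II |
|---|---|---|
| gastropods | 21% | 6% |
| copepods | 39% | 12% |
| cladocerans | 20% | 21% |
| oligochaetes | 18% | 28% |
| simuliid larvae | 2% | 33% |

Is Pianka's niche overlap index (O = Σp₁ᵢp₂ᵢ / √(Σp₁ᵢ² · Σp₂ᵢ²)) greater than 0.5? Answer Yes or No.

Convert percentages to proportions (divide by 100).
Σ p₁ᵢp₂ᵢ = 0.0126 + 0.0468 + 0.0420 + 0.0504 + 0.0066 = 0.1584
Σp_1ᵢ² = 0.21² + 0.39² + 0.20² + 0.18² + 0.02² = 0.0441 + 0.1521 + 0.0400 + 0.0324 + 0.0004 = 0.2690
Σp_2ᵢ² = 0.06² + 0.12² + 0.21² + 0.28² + 0.33² = 0.0036 + 0.0144 + 0.0441 + 0.0784 + 0.1089 = 0.2494
O = 0.1584 / √(0.2690 × 0.2494) = 0.1584 / 0.25901 = 0.6116
O = 0.6116 > 0.5 → Yes.

Yes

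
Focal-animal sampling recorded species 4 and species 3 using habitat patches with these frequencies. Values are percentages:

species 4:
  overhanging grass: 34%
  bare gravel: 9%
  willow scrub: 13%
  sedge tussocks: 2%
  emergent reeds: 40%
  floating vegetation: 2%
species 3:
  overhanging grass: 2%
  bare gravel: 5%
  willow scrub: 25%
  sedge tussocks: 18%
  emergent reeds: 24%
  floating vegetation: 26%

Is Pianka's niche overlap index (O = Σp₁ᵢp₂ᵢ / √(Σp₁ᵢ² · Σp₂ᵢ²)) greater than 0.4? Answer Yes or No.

Yes

Convert percentages to proportions (divide by 100).
Σ p₁ᵢp₂ᵢ = 0.0068 + 0.0045 + 0.0325 + 0.0036 + 0.0960 + 0.0052 = 0.1486
Σp_1ᵢ² = 0.34² + 0.09² + 0.13² + 0.02² + 0.40² + 0.02² = 0.1156 + 0.0081 + 0.0169 + 0.0004 + 0.1600 + 0.0004 = 0.3014
Σp_2ᵢ² = 0.02² + 0.05² + 0.25² + 0.18² + 0.24² + 0.26² = 0.0004 + 0.0025 + 0.0625 + 0.0324 + 0.0576 + 0.0676 = 0.2230
O = 0.1486 / √(0.3014 × 0.2230) = 0.1486 / 0.25925 = 0.5732
O = 0.5732 > 0.4 → Yes.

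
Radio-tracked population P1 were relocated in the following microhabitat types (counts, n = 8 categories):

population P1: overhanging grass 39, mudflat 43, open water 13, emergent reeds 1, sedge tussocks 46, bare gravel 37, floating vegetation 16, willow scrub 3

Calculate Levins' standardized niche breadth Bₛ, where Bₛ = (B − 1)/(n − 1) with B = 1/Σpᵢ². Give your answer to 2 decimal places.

Proportions for population P1 (n=198): 39/198=0.1970, 43/198=0.2172, 13/198=0.0657, 1/198=0.0051, 46/198=0.2323, 37/198=0.1869, 16/198=0.0808, 3/198=0.0152
Σpᵢ² = 0.1970² + 0.2172² + 0.0657² + 0.0051² + 0.2323² + 0.1869² + 0.0808² + 0.0152² = 0.038809 + 0.047176 + 0.004316 + 0.000026 + 0.053963 + 0.034932 + 0.006529 + 0.000231 = 0.185982
B = 1 / 0.185982 = 5.3769
Bₛ = (B − 1)/(n − 1) = (5.3769 − 1)/(8 − 1) = 4.3769/7 = 0.6253

0.63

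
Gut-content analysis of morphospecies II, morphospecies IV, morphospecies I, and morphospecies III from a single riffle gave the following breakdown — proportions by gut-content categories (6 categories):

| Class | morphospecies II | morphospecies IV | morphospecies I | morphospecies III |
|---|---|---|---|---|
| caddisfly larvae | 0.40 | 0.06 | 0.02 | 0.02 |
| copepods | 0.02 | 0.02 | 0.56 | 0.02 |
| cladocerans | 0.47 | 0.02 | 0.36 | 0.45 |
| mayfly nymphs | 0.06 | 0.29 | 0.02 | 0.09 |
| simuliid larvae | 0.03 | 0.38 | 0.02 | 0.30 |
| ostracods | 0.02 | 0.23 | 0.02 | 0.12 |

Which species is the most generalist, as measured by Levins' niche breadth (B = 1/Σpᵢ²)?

Σp_IIᵢ² = 0.40² + 0.02² + 0.47² + 0.06² + 0.03² + 0.02² = 0.1600 + 0.0004 + 0.2209 + 0.0036 + 0.0009 + 0.0004 = 0.3862
B_II = 1 / 0.3862 = 2.5893
Σp_IVᵢ² = 0.06² + 0.02² + 0.02² + 0.29² + 0.38² + 0.23² = 0.0036 + 0.0004 + 0.0004 + 0.0841 + 0.1444 + 0.0529 = 0.2858
B_IV = 1 / 0.2858 = 3.4990
Σp_Iᵢ² = 0.02² + 0.56² + 0.36² + 0.02² + 0.02² + 0.02² = 0.0004 + 0.3136 + 0.1296 + 0.0004 + 0.0004 + 0.0004 = 0.4448
B_I = 1 / 0.4448 = 2.2482
Σp_IIIᵢ² = 0.02² + 0.02² + 0.45² + 0.09² + 0.30² + 0.12² = 0.0004 + 0.0004 + 0.2025 + 0.0081 + 0.0900 + 0.0144 = 0.3158
B_III = 1 / 0.3158 = 3.1666
Highest B → broadest niche (most generalist): morphospecies IV (B = 3.50).

morphospecies IV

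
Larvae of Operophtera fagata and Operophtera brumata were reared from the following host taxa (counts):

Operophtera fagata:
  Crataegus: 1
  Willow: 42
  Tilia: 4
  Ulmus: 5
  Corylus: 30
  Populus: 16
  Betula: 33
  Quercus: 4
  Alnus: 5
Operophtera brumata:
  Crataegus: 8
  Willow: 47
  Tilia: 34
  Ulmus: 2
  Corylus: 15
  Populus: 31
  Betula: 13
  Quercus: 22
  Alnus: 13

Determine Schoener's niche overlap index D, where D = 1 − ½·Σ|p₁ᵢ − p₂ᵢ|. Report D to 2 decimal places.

0.63

Proportions for Operophtera fagata (n=140): 1/140=0.0071, 42/140=0.3000, 4/140=0.0286, 5/140=0.0357, 30/140=0.2143, 16/140=0.1143, 33/140=0.2357, 4/140=0.0286, 5/140=0.0357
Proportions for Operophtera brumata (n=185): 8/185=0.0432, 47/185=0.2541, 34/185=0.1838, 2/185=0.0108, 15/185=0.0811, 31/185=0.1676, 13/185=0.0703, 22/185=0.1189, 13/185=0.0703
Σ|p₁ᵢ − p₂ᵢ| = 0.0361 + 0.0459 + 0.1552 + 0.0249 + 0.1332 + 0.0533 + 0.1654 + 0.0903 + 0.0346 = 0.7389
D = 1 − ½ × 0.7389 = 1 − 0.36945 = 0.63055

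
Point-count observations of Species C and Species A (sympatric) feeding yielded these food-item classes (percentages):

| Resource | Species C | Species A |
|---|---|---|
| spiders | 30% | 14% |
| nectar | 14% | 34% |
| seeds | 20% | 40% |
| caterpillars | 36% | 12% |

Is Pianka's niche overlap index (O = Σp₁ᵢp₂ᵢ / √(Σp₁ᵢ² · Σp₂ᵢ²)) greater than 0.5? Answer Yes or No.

Yes

Convert percentages to proportions (divide by 100).
Σ p₁ᵢp₂ᵢ = 0.0420 + 0.0476 + 0.0800 + 0.0432 = 0.2128
Σp_1ᵢ² = 0.30² + 0.14² + 0.20² + 0.36² = 0.0900 + 0.0196 + 0.0400 + 0.1296 = 0.2792
Σp_2ᵢ² = 0.14² + 0.34² + 0.40² + 0.12² = 0.0196 + 0.1156 + 0.1600 + 0.0144 = 0.3096
O = 0.2128 / √(0.2792 × 0.3096) = 0.2128 / 0.29401 = 0.7238
O = 0.7238 > 0.5 → Yes.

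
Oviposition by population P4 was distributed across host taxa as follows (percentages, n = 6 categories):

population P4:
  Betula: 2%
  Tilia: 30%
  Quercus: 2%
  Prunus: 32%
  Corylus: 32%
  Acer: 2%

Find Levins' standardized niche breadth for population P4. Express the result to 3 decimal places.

Convert percentages to proportions (divide by 100).
Σpᵢ² = 0.02² + 0.30² + 0.02² + 0.32² + 0.32² + 0.02² = 0.0004 + 0.0900 + 0.0004 + 0.1024 + 0.1024 + 0.0004 = 0.2960
B = 1 / 0.2960 = 3.37838
Bₛ = (B − 1)/(n − 1) = (3.37838 − 1)/(6 − 1) = 2.37838/5 = 0.47568

0.476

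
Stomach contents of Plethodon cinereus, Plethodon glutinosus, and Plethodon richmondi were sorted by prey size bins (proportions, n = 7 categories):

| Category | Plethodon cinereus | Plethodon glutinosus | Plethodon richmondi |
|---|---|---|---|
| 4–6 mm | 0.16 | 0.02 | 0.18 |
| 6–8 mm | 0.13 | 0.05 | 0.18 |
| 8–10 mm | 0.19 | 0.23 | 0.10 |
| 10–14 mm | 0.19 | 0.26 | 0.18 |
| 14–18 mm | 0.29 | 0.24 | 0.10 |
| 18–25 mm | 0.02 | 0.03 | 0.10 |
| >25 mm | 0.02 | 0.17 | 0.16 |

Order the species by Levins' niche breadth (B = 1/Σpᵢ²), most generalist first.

Σp_cineᵢ² = 0.16² + 0.13² + 0.19² + 0.19² + 0.29² + 0.02² + 0.02² = 0.0256 + 0.0169 + 0.0361 + 0.0361 + 0.0841 + 0.0004 + 0.0004 = 0.1996
B_cine = 1 / 0.1996 = 5.0100
Σp_glutᵢ² = 0.02² + 0.05² + 0.23² + 0.26² + 0.24² + 0.03² + 0.17² = 0.0004 + 0.0025 + 0.0529 + 0.0676 + 0.0576 + 0.0009 + 0.0289 = 0.2108
B_glut = 1 / 0.2108 = 4.7438
Σp_richᵢ² = 0.18² + 0.18² + 0.10² + 0.18² + 0.10² + 0.10² + 0.16² = 0.0324 + 0.0324 + 0.0100 + 0.0324 + 0.0100 + 0.0100 + 0.0256 = 0.1528
B_rich = 1 / 0.1528 = 6.5445
Ranking by B (broadest → narrowest): Plethodon richmondi (6.54) > Plethodon cinereus (5.01) > Plethodon glutinosus (4.74)

Plethodon richmondi > Plethodon cinereus > Plethodon glutinosus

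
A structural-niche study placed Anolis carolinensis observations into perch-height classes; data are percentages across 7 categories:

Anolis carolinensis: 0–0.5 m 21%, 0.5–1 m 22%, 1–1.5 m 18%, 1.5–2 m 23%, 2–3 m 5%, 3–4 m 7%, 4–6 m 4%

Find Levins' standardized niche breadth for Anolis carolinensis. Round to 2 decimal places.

0.73

Convert percentages to proportions (divide by 100).
Σpᵢ² = 0.21² + 0.22² + 0.18² + 0.23² + 0.05² + 0.07² + 0.04² = 0.0441 + 0.0484 + 0.0324 + 0.0529 + 0.0025 + 0.0049 + 0.0016 = 0.1868
B = 1 / 0.1868 = 5.3533
Bₛ = (B − 1)/(n − 1) = (5.3533 − 1)/(7 − 1) = 4.3533/6 = 0.7256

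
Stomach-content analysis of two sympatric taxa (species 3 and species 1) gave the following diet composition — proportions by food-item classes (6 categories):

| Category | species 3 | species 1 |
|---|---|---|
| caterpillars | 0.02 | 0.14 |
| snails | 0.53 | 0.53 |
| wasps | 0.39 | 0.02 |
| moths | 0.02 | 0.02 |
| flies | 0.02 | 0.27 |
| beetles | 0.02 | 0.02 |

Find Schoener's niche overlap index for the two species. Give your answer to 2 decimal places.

Σ|p₁ᵢ − p₂ᵢ| = 0.12 + 0.00 + 0.37 + 0.00 + 0.25 + 0.00 = 0.74
D = 1 − ½ × 0.74 = 1 − 0.370 = 0.6300

0.63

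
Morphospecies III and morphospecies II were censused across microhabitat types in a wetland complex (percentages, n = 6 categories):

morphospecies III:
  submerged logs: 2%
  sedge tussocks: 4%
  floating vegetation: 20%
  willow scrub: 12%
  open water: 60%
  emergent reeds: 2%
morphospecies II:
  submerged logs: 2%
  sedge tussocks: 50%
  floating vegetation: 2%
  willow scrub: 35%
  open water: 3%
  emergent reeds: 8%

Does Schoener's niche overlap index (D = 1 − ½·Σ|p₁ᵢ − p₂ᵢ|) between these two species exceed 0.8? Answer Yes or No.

No

Convert percentages to proportions (divide by 100).
Σ|p₁ᵢ − p₂ᵢ| = 0.00 + 0.46 + 0.18 + 0.23 + 0.57 + 0.06 = 1.50
D = 1 − ½ × 1.50 = 1 − 0.750 = 0.2500
D = 0.2500 < 0.8 → No.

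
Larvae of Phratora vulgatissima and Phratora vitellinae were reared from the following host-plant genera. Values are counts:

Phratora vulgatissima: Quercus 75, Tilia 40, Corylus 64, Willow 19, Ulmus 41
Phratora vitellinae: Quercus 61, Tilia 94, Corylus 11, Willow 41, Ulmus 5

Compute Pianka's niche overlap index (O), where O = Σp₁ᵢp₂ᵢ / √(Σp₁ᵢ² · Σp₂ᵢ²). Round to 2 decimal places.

0.72

Proportions for Phratora vulgatissima (n=239): 75/239=0.3138, 40/239=0.1674, 64/239=0.2678, 19/239=0.0795, 41/239=0.1715
Proportions for Phratora vitellinae (n=212): 61/212=0.2877, 94/212=0.4434, 11/212=0.0519, 41/212=0.1934, 5/212=0.0236
Σ p₁ᵢp₂ᵢ = 0.090280 + 0.074225 + 0.013899 + 0.015375 + 0.004047 = 0.197826
Σp_1ᵢ² = 0.3138² + 0.1674² + 0.2678² + 0.0795² + 0.1715² = 0.098470 + 0.028023 + 0.071717 + 0.006320 + 0.029412 = 0.233942
Σp_2ᵢ² = 0.2877² + 0.4434² + 0.0519² + 0.1934² + 0.0236² = 0.082771 + 0.196604 + 0.002694 + 0.037404 + 0.000557 = 0.320030
O = 0.197826 / √(0.233942 × 0.320030) = 0.197826 / 0.2736210 = 0.7230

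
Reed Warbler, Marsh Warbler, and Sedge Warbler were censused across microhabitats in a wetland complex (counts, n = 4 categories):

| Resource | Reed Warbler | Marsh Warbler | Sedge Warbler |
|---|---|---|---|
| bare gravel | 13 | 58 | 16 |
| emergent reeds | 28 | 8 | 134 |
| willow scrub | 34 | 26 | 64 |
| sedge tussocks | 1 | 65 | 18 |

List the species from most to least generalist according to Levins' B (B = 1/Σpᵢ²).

Marsh Warbler > Reed Warbler > Sedge Warbler

Proportions for Reed Warbler (n=76): 13/76=0.1711, 28/76=0.3684, 34/76=0.4474, 1/76=0.0132
Proportions for Marsh Warbler (n=157): 58/157=0.3694, 8/157=0.0510, 26/157=0.1656, 65/157=0.4140
Proportions for Sedge Warbler (n=232): 16/232=0.0690, 134/232=0.5776, 64/232=0.2759, 18/232=0.0776
Σp_Reedᵢ² = 0.1711² + 0.3684² + 0.4474² + 0.0132² = 0.029275 + 0.135719 + 0.200167 + 0.000174 = 0.365335
B_Reed = 1 / 0.365335 = 2.7372
Σp_Marsᵢ² = 0.3694² + 0.0510² + 0.1656² + 0.4140² = 0.136456 + 0.002601 + 0.027423 + 0.171396 = 0.337876
B_Mars = 1 / 0.337876 = 2.9597
Σp_Sedgᵢ² = 0.0690² + 0.5776² + 0.2759² + 0.0776² = 0.004761 + 0.333622 + 0.076121 + 0.006022 = 0.420526
B_Sedg = 1 / 0.420526 = 2.3780
Ranking by B (broadest → narrowest): Marsh Warbler (2.96) > Reed Warbler (2.74) > Sedge Warbler (2.38)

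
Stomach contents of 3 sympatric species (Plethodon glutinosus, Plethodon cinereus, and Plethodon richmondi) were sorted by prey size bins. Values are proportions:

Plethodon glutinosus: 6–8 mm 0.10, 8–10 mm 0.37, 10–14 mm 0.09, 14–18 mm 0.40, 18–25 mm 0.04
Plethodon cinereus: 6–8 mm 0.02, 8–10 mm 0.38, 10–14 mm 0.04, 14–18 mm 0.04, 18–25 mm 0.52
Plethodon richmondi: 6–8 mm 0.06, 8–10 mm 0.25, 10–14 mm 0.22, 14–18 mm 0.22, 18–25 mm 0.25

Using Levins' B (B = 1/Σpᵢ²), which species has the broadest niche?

Σp_glutᵢ² = 0.10² + 0.37² + 0.09² + 0.40² + 0.04² = 0.0100 + 0.1369 + 0.0081 + 0.1600 + 0.0016 = 0.3166
B_glut = 1 / 0.3166 = 3.1586
Σp_cineᵢ² = 0.02² + 0.38² + 0.04² + 0.04² + 0.52² = 0.0004 + 0.1444 + 0.0016 + 0.0016 + 0.2704 = 0.4184
B_cine = 1 / 0.4184 = 2.3901
Σp_richᵢ² = 0.06² + 0.25² + 0.22² + 0.22² + 0.25² = 0.0036 + 0.0625 + 0.0484 + 0.0484 + 0.0625 = 0.2254
B_rich = 1 / 0.2254 = 4.4366
Highest B → broadest niche (most generalist): Plethodon richmondi (B = 4.44).

Plethodon richmondi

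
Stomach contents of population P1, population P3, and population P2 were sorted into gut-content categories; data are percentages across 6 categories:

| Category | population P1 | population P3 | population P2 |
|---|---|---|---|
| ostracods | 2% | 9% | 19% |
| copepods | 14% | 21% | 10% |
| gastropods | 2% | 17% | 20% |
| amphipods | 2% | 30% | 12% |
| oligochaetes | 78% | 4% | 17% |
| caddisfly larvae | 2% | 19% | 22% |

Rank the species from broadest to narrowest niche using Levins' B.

population P2 > population P3 > population P1

Convert percentages to proportions (divide by 100).
Σp_P1ᵢ² = 0.02² + 0.14² + 0.02² + 0.02² + 0.78² + 0.02² = 0.0004 + 0.0196 + 0.0004 + 0.0004 + 0.6084 + 0.0004 = 0.6296
B_P1 = 1 / 0.6296 = 1.5883
Σp_P3ᵢ² = 0.09² + 0.21² + 0.17² + 0.30² + 0.04² + 0.19² = 0.0081 + 0.0441 + 0.0289 + 0.0900 + 0.0016 + 0.0361 = 0.2088
B_P3 = 1 / 0.2088 = 4.7893
Σp_P2ᵢ² = 0.19² + 0.10² + 0.20² + 0.12² + 0.17² + 0.22² = 0.0361 + 0.0100 + 0.0400 + 0.0144 + 0.0289 + 0.0484 = 0.1778
B_P2 = 1 / 0.1778 = 5.6243
Ranking by B (broadest → narrowest): population P2 (5.62) > population P3 (4.79) > population P1 (1.59)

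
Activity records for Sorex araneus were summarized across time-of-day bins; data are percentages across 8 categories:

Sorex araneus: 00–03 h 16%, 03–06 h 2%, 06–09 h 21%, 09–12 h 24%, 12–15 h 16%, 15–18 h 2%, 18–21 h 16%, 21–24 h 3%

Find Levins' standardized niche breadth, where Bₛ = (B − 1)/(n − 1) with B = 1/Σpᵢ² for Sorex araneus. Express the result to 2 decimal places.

0.65

Convert percentages to proportions (divide by 100).
Σpᵢ² = 0.16² + 0.02² + 0.21² + 0.24² + 0.16² + 0.02² + 0.16² + 0.03² = 0.0256 + 0.0004 + 0.0441 + 0.0576 + 0.0256 + 0.0004 + 0.0256 + 0.0009 = 0.1802
B = 1 / 0.1802 = 5.5494
Bₛ = (B − 1)/(n − 1) = (5.5494 − 1)/(8 − 1) = 4.5494/7 = 0.6499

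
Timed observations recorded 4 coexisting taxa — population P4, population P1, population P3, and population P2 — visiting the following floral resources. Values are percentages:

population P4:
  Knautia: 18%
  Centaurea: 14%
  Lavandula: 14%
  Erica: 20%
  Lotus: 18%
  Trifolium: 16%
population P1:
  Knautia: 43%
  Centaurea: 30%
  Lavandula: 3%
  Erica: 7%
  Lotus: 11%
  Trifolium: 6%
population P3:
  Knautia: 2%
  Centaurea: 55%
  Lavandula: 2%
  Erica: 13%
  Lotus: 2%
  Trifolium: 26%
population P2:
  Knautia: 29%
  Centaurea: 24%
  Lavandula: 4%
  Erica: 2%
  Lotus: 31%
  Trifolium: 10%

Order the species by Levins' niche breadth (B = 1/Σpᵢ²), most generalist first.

Convert percentages to proportions (divide by 100).
Σp_P4ᵢ² = 0.18² + 0.14² + 0.14² + 0.20² + 0.18² + 0.16² = 0.0324 + 0.0196 + 0.0196 + 0.0400 + 0.0324 + 0.0256 = 0.1696
B_P4 = 1 / 0.1696 = 5.8962
Σp_P1ᵢ² = 0.43² + 0.30² + 0.03² + 0.07² + 0.11² + 0.06² = 0.1849 + 0.0900 + 0.0009 + 0.0049 + 0.0121 + 0.0036 = 0.2964
B_P1 = 1 / 0.2964 = 3.3738
Σp_P3ᵢ² = 0.02² + 0.55² + 0.02² + 0.13² + 0.02² + 0.26² = 0.0004 + 0.3025 + 0.0004 + 0.0169 + 0.0004 + 0.0676 = 0.3882
B_P3 = 1 / 0.3882 = 2.5760
Σp_P2ᵢ² = 0.29² + 0.24² + 0.04² + 0.02² + 0.31² + 0.10² = 0.0841 + 0.0576 + 0.0016 + 0.0004 + 0.0961 + 0.0100 = 0.2498
B_P2 = 1 / 0.2498 = 4.0032
Ranking by B (broadest → narrowest): population P4 (5.90) > population P2 (4.00) > population P1 (3.37) > population P3 (2.58)

population P4 > population P2 > population P1 > population P3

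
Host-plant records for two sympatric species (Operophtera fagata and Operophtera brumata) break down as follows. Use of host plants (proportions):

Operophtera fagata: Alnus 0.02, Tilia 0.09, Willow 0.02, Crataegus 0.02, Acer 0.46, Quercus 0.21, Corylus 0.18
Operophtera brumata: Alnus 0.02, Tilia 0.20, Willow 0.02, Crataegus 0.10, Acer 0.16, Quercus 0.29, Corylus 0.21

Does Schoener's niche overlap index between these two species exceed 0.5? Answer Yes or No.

Yes

Σ|p₁ᵢ − p₂ᵢ| = 0.00 + 0.11 + 0.00 + 0.08 + 0.30 + 0.08 + 0.03 = 0.60
D = 1 − ½ × 0.60 = 1 − 0.300 = 0.7000
D = 0.7000 > 0.5 → Yes.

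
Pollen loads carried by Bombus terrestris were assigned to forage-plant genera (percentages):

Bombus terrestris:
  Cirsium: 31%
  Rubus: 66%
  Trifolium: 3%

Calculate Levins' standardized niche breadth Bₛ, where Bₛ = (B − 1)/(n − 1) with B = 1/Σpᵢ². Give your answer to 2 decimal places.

Convert percentages to proportions (divide by 100).
Σpᵢ² = 0.31² + 0.66² + 0.03² = 0.0961 + 0.4356 + 0.0009 = 0.5326
B = 1 / 0.5326 = 1.8776
Bₛ = (B − 1)/(n − 1) = (1.8776 − 1)/(3 − 1) = 0.8776/2 = 0.4388

0.44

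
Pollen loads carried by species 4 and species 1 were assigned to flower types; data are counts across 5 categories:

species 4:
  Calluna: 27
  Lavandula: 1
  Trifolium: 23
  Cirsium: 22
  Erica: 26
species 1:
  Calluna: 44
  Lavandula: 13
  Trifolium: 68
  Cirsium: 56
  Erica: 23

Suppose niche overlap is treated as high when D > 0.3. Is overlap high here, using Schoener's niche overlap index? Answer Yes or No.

Proportions for species 4 (n=99): 27/99=0.2727, 1/99=0.0101, 23/99=0.2323, 22/99=0.2222, 26/99=0.2626
Proportions for species 1 (n=204): 44/204=0.2157, 13/204=0.0637, 68/204=0.3333, 56/204=0.2745, 23/204=0.1127
Σ|p₁ᵢ − p₂ᵢ| = 0.0570 + 0.0536 + 0.1010 + 0.0523 + 0.1499 = 0.4138
D = 1 − ½ × 0.4138 = 1 − 0.20690 = 0.79310
D = 0.79310 > 0.3 → Yes.

Yes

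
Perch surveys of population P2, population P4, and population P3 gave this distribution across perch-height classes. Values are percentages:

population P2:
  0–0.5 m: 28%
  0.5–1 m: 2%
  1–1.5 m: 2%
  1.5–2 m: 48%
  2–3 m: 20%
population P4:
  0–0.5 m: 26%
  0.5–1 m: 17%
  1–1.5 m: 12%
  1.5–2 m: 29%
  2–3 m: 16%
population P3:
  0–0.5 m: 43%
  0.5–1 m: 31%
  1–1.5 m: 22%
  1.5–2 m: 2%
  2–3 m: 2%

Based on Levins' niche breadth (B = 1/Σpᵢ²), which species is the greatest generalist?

population P4

Convert percentages to proportions (divide by 100).
Σp_P2ᵢ² = 0.28² + 0.02² + 0.02² + 0.48² + 0.20² = 0.0784 + 0.0004 + 0.0004 + 0.2304 + 0.0400 = 0.3496
B_P2 = 1 / 0.3496 = 2.8604
Σp_P4ᵢ² = 0.26² + 0.17² + 0.12² + 0.29² + 0.16² = 0.0676 + 0.0289 + 0.0144 + 0.0841 + 0.0256 = 0.2206
B_P4 = 1 / 0.2206 = 4.5331
Σp_P3ᵢ² = 0.43² + 0.31² + 0.22² + 0.02² + 0.02² = 0.1849 + 0.0961 + 0.0484 + 0.0004 + 0.0004 = 0.3302
B_P3 = 1 / 0.3302 = 3.0285
Highest B → broadest niche (most generalist): population P4 (B = 4.53).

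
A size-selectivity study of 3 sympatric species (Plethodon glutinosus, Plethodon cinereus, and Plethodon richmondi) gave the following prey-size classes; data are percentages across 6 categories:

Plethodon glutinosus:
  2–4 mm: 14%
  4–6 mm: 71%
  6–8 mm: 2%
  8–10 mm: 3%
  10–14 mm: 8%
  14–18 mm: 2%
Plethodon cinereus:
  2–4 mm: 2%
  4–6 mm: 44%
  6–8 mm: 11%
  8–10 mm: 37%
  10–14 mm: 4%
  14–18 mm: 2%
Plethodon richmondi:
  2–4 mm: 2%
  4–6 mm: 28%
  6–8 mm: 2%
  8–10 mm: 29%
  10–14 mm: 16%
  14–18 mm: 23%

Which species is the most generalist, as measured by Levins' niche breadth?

Plethodon richmondi

Convert percentages to proportions (divide by 100).
Σp_glutᵢ² = 0.14² + 0.71² + 0.02² + 0.03² + 0.08² + 0.02² = 0.0196 + 0.5041 + 0.0004 + 0.0009 + 0.0064 + 0.0004 = 0.5318
B_glut = 1 / 0.5318 = 1.8804
Σp_cineᵢ² = 0.02² + 0.44² + 0.11² + 0.37² + 0.04² + 0.02² = 0.0004 + 0.1936 + 0.0121 + 0.1369 + 0.0016 + 0.0004 = 0.3450
B_cine = 1 / 0.3450 = 2.8986
Σp_richᵢ² = 0.02² + 0.28² + 0.02² + 0.29² + 0.16² + 0.23² = 0.0004 + 0.0784 + 0.0004 + 0.0841 + 0.0256 + 0.0529 = 0.2418
B_rich = 1 / 0.2418 = 4.1356
Highest B → broadest niche (most generalist): Plethodon richmondi (B = 4.14).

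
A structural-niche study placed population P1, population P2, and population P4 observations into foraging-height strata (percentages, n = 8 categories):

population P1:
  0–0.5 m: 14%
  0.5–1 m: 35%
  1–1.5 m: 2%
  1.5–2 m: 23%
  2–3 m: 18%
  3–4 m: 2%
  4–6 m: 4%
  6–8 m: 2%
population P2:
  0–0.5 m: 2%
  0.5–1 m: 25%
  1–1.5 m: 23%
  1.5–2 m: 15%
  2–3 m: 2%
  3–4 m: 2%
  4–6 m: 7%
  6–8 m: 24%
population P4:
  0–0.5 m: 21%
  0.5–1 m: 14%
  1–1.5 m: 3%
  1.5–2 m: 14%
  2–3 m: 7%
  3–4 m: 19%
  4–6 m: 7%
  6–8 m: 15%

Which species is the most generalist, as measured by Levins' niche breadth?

Convert percentages to proportions (divide by 100).
Σp_P1ᵢ² = 0.14² + 0.35² + 0.02² + 0.23² + 0.18² + 0.02² + 0.04² + 0.02² = 0.0196 + 0.1225 + 0.0004 + 0.0529 + 0.0324 + 0.0004 + 0.0016 + 0.0004 = 0.2302
B_P1 = 1 / 0.2302 = 4.3440
Σp_P2ᵢ² = 0.02² + 0.25² + 0.23² + 0.15² + 0.02² + 0.02² + 0.07² + 0.24² = 0.0004 + 0.0625 + 0.0529 + 0.0225 + 0.0004 + 0.0004 + 0.0049 + 0.0576 = 0.2016
B_P2 = 1 / 0.2016 = 4.9603
Σp_P4ᵢ² = 0.21² + 0.14² + 0.03² + 0.14² + 0.07² + 0.19² + 0.07² + 0.15² = 0.0441 + 0.0196 + 0.0009 + 0.0196 + 0.0049 + 0.0361 + 0.0049 + 0.0225 = 0.1526
B_P4 = 1 / 0.1526 = 6.5531
Highest B → broadest niche (most generalist): population P4 (B = 6.55).

population P4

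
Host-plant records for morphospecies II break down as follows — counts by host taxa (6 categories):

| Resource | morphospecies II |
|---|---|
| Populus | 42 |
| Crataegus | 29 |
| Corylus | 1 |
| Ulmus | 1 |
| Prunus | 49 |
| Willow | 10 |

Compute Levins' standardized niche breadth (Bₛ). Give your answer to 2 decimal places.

0.48

Proportions for morphospecies II (n=132): 42/132=0.3182, 29/132=0.2197, 1/132=0.0076, 1/132=0.0076, 49/132=0.3712, 10/132=0.0758
Σpᵢ² = 0.3182² + 0.2197² + 0.0076² + 0.0076² + 0.3712² + 0.0758² = 0.101251 + 0.048268 + 0.000058 + 0.000058 + 0.137789 + 0.005746 = 0.293170
B = 1 / 0.293170 = 3.4110
Bₛ = (B − 1)/(n − 1) = (3.4110 − 1)/(6 − 1) = 2.4110/5 = 0.4822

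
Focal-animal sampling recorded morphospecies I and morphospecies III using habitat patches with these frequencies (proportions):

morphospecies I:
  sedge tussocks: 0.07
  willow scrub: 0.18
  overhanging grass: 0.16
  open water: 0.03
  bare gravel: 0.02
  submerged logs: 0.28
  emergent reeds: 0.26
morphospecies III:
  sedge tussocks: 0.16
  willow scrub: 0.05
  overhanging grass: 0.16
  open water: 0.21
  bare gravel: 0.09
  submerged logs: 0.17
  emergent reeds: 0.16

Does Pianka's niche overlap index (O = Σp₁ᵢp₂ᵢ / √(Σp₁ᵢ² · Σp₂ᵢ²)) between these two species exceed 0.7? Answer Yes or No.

Yes

Σ p₁ᵢp₂ᵢ = 0.0112 + 0.0090 + 0.0256 + 0.0063 + 0.0018 + 0.0476 + 0.0416 = 0.1431
Σp_1ᵢ² = 0.07² + 0.18² + 0.16² + 0.03² + 0.02² + 0.28² + 0.26² = 0.0049 + 0.0324 + 0.0256 + 0.0009 + 0.0004 + 0.0784 + 0.0676 = 0.2102
Σp_2ᵢ² = 0.16² + 0.05² + 0.16² + 0.21² + 0.09² + 0.17² + 0.16² = 0.0256 + 0.0025 + 0.0256 + 0.0441 + 0.0081 + 0.0289 + 0.0256 = 0.1604
O = 0.1431 / √(0.2102 × 0.1604) = 0.1431 / 0.18362 = 0.7793
O = 0.7793 > 0.7 → Yes.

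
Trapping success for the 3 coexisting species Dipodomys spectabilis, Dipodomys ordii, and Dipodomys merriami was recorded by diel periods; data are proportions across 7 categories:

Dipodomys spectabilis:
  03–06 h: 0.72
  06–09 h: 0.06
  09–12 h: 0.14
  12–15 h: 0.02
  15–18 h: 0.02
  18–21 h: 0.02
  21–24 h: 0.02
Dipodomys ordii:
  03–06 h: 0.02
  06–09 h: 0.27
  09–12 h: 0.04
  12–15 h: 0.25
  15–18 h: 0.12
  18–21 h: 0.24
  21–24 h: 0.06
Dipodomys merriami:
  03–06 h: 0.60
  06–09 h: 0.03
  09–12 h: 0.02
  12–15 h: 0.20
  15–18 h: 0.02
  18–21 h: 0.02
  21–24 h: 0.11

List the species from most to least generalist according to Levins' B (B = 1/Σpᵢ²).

Dipodomys ordii > Dipodomys merriami > Dipodomys spectabilis

Σp_specᵢ² = 0.72² + 0.06² + 0.14² + 0.02² + 0.02² + 0.02² + 0.02² = 0.5184 + 0.0036 + 0.0196 + 0.0004 + 0.0004 + 0.0004 + 0.0004 = 0.5432
B_spec = 1 / 0.5432 = 1.8409
Σp_ordiᵢ² = 0.02² + 0.27² + 0.04² + 0.25² + 0.12² + 0.24² + 0.06² = 0.0004 + 0.0729 + 0.0016 + 0.0625 + 0.0144 + 0.0576 + 0.0036 = 0.2130
B_ordi = 1 / 0.2130 = 4.6948
Σp_merrᵢ² = 0.60² + 0.03² + 0.02² + 0.20² + 0.02² + 0.02² + 0.11² = 0.3600 + 0.0009 + 0.0004 + 0.0400 + 0.0004 + 0.0004 + 0.0121 = 0.4142
B_merr = 1 / 0.4142 = 2.4143
Ranking by B (broadest → narrowest): Dipodomys ordii (4.69) > Dipodomys merriami (2.41) > Dipodomys spectabilis (1.84)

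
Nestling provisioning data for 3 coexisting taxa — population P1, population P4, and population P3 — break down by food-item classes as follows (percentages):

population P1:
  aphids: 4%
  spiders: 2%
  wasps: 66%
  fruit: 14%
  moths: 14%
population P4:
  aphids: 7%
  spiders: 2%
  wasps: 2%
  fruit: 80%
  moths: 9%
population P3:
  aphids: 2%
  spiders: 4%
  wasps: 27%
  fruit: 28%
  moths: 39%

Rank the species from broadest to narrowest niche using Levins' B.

population P3 > population P1 > population P4

Convert percentages to proportions (divide by 100).
Σp_P1ᵢ² = 0.04² + 0.02² + 0.66² + 0.14² + 0.14² = 0.0016 + 0.0004 + 0.4356 + 0.0196 + 0.0196 = 0.4768
B_P1 = 1 / 0.4768 = 2.0973
Σp_P4ᵢ² = 0.07² + 0.02² + 0.02² + 0.80² + 0.09² = 0.0049 + 0.0004 + 0.0004 + 0.6400 + 0.0081 = 0.6538
B_P4 = 1 / 0.6538 = 1.5295
Σp_P3ᵢ² = 0.02² + 0.04² + 0.27² + 0.28² + 0.39² = 0.0004 + 0.0016 + 0.0729 + 0.0784 + 0.1521 = 0.3054
B_P3 = 1 / 0.3054 = 3.2744
Ranking by B (broadest → narrowest): population P3 (3.27) > population P1 (2.10) > population P4 (1.53)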